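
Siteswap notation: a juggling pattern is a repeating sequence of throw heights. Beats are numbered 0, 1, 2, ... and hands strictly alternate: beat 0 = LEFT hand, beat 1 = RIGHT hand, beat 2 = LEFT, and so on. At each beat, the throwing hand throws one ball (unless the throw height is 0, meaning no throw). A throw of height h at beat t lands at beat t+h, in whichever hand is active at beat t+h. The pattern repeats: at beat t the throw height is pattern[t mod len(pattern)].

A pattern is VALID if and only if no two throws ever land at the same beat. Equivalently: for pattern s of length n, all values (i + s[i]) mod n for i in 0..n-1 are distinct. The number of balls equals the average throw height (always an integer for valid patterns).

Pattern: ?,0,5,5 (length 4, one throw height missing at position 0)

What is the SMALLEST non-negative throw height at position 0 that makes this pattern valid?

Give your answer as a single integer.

Answer: 2

Derivation:
i=0: s[i]=? (unknown)
i=1: (1 + 0) mod 4 = 1
i=2: (2 + 5) mod 4 = 3
i=3: (3 + 5) mod 4 = 0
Known residues: [0, 1, 3]; need a permutation of 0..3, so missing residue r = 2
Need (0 + s) mod 4 = 2; smallest s = (2 - 0) mod 4 = 2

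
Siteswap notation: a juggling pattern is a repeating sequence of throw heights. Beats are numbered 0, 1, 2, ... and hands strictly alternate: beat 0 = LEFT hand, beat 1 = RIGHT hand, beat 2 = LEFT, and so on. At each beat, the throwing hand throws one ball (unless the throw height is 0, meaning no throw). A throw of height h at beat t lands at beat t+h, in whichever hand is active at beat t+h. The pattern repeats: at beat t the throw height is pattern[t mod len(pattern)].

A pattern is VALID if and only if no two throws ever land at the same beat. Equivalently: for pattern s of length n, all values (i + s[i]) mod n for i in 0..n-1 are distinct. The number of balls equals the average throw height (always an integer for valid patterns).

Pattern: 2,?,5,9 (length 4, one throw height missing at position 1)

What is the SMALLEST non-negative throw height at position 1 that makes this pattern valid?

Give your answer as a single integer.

i=0: (0 + 2) mod 4 = 2
i=1: s[i]=? (unknown)
i=2: (2 + 5) mod 4 = 3
i=3: (3 + 9) mod 4 = 0
Known residues: [0, 2, 3]; need a permutation of 0..3, so missing residue r = 1
Need (1 + s) mod 4 = 1; smallest s = (1 - 1) mod 4 = 0

Answer: 0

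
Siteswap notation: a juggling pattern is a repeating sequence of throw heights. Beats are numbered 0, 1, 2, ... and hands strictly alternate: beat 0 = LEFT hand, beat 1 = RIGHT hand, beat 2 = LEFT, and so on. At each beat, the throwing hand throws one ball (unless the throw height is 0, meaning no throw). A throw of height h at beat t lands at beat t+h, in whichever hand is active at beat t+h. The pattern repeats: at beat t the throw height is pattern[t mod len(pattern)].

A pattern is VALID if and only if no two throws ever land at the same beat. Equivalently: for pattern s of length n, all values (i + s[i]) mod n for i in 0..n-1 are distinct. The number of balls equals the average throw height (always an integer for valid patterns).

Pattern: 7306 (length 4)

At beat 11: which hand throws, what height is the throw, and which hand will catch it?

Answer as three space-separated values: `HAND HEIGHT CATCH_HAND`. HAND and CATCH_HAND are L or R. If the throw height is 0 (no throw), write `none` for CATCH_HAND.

Answer: R 6 R

Derivation:
Beat 11: 11 mod 2 = 1, so hand = R
Throw height = pattern[11 mod 4] = pattern[3] = 6
Lands at beat 11+6=17, 17 mod 2 = 1, so catch hand = R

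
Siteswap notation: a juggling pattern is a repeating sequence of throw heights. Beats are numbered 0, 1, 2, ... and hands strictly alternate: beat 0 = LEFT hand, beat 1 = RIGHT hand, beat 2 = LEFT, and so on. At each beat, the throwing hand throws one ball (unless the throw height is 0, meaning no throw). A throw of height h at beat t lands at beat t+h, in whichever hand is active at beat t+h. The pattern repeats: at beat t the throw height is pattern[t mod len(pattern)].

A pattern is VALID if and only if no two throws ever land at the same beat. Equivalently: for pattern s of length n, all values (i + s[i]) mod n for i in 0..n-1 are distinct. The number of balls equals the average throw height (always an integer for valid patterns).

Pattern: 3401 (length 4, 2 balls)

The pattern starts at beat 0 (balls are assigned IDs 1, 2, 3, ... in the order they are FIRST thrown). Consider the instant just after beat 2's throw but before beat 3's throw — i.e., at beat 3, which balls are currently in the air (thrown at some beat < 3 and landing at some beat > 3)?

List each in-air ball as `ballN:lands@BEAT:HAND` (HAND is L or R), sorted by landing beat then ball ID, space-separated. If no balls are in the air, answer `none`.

Answer: ball2:lands@5:R

Derivation:
Beat 0 (L): throw ball1 h=3 -> lands@3:R; in-air after throw: [b1@3:R]
Beat 1 (R): throw ball2 h=4 -> lands@5:R; in-air after throw: [b1@3:R b2@5:R]
Beat 3 (R): throw ball1 h=1 -> lands@4:L; in-air after throw: [b1@4:L b2@5:R]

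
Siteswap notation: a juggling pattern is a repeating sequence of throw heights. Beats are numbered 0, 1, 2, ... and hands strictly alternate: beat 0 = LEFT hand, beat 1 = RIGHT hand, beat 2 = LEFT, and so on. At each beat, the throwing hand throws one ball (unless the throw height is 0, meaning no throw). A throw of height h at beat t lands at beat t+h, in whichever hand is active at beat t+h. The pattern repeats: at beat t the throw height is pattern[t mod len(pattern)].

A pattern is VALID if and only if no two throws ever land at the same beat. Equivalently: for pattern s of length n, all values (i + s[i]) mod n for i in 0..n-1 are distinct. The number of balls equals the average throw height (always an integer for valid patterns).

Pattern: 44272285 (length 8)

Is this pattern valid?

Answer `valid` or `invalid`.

Answer: invalid

Derivation:
i=0: (i + s[i]) mod n = (0 + 4) mod 8 = 4
i=1: (i + s[i]) mod n = (1 + 4) mod 8 = 5
i=2: (i + s[i]) mod n = (2 + 2) mod 8 = 4
i=3: (i + s[i]) mod n = (3 + 7) mod 8 = 2
i=4: (i + s[i]) mod n = (4 + 2) mod 8 = 6
i=5: (i + s[i]) mod n = (5 + 2) mod 8 = 7
i=6: (i + s[i]) mod n = (6 + 8) mod 8 = 6
i=7: (i + s[i]) mod n = (7 + 5) mod 8 = 4
Residues: [4, 5, 4, 2, 6, 7, 6, 4], distinct: False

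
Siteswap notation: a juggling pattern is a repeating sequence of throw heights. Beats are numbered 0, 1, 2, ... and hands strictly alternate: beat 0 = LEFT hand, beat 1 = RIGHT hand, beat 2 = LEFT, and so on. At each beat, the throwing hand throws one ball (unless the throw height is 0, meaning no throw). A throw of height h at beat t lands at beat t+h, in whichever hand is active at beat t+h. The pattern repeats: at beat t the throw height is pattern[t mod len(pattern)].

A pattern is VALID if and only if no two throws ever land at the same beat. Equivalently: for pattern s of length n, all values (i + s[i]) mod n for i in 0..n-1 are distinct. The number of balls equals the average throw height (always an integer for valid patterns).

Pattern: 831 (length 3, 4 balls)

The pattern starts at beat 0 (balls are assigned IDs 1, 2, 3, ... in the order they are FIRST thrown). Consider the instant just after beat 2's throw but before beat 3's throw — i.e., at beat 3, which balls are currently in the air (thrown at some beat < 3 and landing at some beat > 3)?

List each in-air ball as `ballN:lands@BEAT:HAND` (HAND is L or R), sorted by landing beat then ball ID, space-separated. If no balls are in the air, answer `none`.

Answer: ball2:lands@4:L ball1:lands@8:L

Derivation:
Beat 0 (L): throw ball1 h=8 -> lands@8:L; in-air after throw: [b1@8:L]
Beat 1 (R): throw ball2 h=3 -> lands@4:L; in-air after throw: [b2@4:L b1@8:L]
Beat 2 (L): throw ball3 h=1 -> lands@3:R; in-air after throw: [b3@3:R b2@4:L b1@8:L]
Beat 3 (R): throw ball3 h=8 -> lands@11:R; in-air after throw: [b2@4:L b1@8:L b3@11:R]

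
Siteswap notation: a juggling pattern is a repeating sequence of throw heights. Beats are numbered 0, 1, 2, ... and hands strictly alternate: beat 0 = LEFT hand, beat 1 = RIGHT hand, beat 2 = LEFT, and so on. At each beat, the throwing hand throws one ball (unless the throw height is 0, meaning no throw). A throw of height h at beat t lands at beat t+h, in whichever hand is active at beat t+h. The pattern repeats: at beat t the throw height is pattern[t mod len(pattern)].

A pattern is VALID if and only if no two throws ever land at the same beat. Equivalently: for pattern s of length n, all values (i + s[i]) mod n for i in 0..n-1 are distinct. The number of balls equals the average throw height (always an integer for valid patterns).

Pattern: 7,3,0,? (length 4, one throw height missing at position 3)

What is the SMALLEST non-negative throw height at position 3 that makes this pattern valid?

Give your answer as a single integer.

Answer: 2

Derivation:
i=0: (0 + 7) mod 4 = 3
i=1: (1 + 3) mod 4 = 0
i=2: (2 + 0) mod 4 = 2
i=3: s[i]=? (unknown)
Known residues: [0, 2, 3]; need a permutation of 0..3, so missing residue r = 1
Need (3 + s) mod 4 = 1; smallest s = (1 - 3) mod 4 = 2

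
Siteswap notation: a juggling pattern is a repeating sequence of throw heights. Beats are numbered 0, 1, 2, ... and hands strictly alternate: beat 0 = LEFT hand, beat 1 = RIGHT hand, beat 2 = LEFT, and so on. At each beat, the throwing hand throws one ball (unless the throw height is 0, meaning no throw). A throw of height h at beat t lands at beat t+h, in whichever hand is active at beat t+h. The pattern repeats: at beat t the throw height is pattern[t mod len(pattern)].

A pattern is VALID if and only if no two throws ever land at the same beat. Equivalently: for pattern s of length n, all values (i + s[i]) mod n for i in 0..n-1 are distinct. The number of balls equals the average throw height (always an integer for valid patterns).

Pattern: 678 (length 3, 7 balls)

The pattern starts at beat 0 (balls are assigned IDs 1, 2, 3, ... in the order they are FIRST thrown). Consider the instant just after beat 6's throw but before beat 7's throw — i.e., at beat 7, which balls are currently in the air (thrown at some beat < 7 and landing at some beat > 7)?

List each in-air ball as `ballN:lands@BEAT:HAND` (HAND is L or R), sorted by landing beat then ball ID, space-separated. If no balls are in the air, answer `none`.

Beat 0 (L): throw ball1 h=6 -> lands@6:L; in-air after throw: [b1@6:L]
Beat 1 (R): throw ball2 h=7 -> lands@8:L; in-air after throw: [b1@6:L b2@8:L]
Beat 2 (L): throw ball3 h=8 -> lands@10:L; in-air after throw: [b1@6:L b2@8:L b3@10:L]
Beat 3 (R): throw ball4 h=6 -> lands@9:R; in-air after throw: [b1@6:L b2@8:L b4@9:R b3@10:L]
Beat 4 (L): throw ball5 h=7 -> lands@11:R; in-air after throw: [b1@6:L b2@8:L b4@9:R b3@10:L b5@11:R]
Beat 5 (R): throw ball6 h=8 -> lands@13:R; in-air after throw: [b1@6:L b2@8:L b4@9:R b3@10:L b5@11:R b6@13:R]
Beat 6 (L): throw ball1 h=6 -> lands@12:L; in-air after throw: [b2@8:L b4@9:R b3@10:L b5@11:R b1@12:L b6@13:R]
Beat 7 (R): throw ball7 h=7 -> lands@14:L; in-air after throw: [b2@8:L b4@9:R b3@10:L b5@11:R b1@12:L b6@13:R b7@14:L]

Answer: ball2:lands@8:L ball4:lands@9:R ball3:lands@10:L ball5:lands@11:R ball1:lands@12:L ball6:lands@13:R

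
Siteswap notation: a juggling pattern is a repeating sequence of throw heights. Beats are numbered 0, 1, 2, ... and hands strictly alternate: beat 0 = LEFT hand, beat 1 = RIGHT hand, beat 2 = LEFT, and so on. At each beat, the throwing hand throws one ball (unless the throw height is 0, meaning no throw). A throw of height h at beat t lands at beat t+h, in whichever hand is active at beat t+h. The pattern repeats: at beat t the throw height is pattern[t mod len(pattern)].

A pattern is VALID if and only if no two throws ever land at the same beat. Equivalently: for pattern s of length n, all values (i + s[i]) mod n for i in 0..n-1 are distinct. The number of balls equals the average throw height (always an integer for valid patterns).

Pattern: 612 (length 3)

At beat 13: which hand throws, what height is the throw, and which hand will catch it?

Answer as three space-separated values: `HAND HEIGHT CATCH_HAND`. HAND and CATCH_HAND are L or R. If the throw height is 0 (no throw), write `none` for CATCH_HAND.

Answer: R 1 L

Derivation:
Beat 13: 13 mod 2 = 1, so hand = R
Throw height = pattern[13 mod 3] = pattern[1] = 1
Lands at beat 13+1=14, 14 mod 2 = 0, so catch hand = L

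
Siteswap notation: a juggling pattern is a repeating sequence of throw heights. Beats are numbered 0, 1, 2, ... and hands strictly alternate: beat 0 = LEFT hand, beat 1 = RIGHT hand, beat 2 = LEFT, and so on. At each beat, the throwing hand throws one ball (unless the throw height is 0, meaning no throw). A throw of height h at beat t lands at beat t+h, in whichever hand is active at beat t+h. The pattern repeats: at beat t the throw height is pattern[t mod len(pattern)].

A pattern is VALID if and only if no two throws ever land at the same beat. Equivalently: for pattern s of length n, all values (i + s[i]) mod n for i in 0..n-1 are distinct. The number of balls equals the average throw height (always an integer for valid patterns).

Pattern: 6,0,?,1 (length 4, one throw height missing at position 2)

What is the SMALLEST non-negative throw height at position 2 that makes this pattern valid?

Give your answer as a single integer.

Answer: 1

Derivation:
i=0: (0 + 6) mod 4 = 2
i=1: (1 + 0) mod 4 = 1
i=2: s[i]=? (unknown)
i=3: (3 + 1) mod 4 = 0
Known residues: [0, 1, 2]; need a permutation of 0..3, so missing residue r = 3
Need (2 + s) mod 4 = 3; smallest s = (3 - 2) mod 4 = 1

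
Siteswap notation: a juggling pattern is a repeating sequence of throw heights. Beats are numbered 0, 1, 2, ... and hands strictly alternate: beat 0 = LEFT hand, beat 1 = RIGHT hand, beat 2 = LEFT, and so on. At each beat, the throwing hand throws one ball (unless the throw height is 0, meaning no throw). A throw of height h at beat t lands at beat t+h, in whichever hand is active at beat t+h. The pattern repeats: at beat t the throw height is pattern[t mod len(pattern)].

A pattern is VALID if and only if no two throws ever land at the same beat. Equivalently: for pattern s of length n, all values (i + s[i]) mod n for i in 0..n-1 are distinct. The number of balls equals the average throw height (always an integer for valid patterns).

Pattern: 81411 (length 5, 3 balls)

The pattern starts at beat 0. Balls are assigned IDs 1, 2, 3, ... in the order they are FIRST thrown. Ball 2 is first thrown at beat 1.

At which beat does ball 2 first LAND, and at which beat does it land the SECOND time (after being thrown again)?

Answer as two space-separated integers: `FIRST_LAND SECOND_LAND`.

Beat 0 (L): throw ball1 h=8 -> lands@8:L; in-air after throw: [b1@8:L]
Beat 1 (R): throw ball2 h=1 -> lands@2:L; in-air after throw: [b2@2:L b1@8:L]
Beat 2 (L): throw ball2 h=4 -> lands@6:L; in-air after throw: [b2@6:L b1@8:L]
Beat 3 (R): throw ball3 h=1 -> lands@4:L; in-air after throw: [b3@4:L b2@6:L b1@8:L]
Beat 4 (L): throw ball3 h=1 -> lands@5:R; in-air after throw: [b3@5:R b2@6:L b1@8:L]
Beat 5 (R): throw ball3 h=8 -> lands@13:R; in-air after throw: [b2@6:L b1@8:L b3@13:R]
Beat 6 (L): throw ball2 h=1 -> lands@7:R; in-air after throw: [b2@7:R b1@8:L b3@13:R]
Ball 2: thrown@1 h=1 -> first land @2; rethrown@2 h=4 -> second land @6

Answer: 2 6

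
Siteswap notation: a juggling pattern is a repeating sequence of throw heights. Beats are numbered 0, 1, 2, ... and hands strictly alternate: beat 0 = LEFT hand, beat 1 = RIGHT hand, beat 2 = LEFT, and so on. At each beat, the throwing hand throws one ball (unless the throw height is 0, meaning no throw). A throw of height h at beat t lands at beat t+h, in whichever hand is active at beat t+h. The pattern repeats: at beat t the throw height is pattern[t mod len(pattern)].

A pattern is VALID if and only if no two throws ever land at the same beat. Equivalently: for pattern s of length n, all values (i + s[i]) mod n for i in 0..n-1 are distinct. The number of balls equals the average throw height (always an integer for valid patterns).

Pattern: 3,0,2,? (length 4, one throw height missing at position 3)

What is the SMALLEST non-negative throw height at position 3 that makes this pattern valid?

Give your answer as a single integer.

Answer: 3

Derivation:
i=0: (0 + 3) mod 4 = 3
i=1: (1 + 0) mod 4 = 1
i=2: (2 + 2) mod 4 = 0
i=3: s[i]=? (unknown)
Known residues: [0, 1, 3]; need a permutation of 0..3, so missing residue r = 2
Need (3 + s) mod 4 = 2; smallest s = (2 - 3) mod 4 = 3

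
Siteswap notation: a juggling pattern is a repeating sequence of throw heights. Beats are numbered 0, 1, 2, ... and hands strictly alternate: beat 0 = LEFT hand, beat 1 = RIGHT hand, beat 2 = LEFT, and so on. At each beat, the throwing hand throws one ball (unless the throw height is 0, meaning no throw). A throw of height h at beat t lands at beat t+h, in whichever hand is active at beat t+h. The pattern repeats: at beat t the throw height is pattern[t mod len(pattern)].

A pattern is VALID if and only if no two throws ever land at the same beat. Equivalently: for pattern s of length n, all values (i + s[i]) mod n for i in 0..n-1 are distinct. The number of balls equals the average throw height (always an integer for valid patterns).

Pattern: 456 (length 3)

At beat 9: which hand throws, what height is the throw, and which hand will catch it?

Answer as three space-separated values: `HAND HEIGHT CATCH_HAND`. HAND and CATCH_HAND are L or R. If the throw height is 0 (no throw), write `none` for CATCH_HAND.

Answer: R 4 R

Derivation:
Beat 9: 9 mod 2 = 1, so hand = R
Throw height = pattern[9 mod 3] = pattern[0] = 4
Lands at beat 9+4=13, 13 mod 2 = 1, so catch hand = R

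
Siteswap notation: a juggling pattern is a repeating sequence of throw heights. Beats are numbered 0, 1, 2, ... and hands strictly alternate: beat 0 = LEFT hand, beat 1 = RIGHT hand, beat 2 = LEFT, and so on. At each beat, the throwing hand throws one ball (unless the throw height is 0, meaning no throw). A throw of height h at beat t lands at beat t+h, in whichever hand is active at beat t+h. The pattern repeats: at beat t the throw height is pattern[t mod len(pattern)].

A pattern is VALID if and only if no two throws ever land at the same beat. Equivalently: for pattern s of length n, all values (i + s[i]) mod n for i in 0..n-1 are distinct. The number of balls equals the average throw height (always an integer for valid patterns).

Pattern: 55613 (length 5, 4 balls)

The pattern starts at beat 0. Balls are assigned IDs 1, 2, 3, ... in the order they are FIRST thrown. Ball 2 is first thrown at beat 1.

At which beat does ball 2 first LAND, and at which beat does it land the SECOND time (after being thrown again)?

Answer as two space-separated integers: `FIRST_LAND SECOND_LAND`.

Answer: 6 11

Derivation:
Beat 0 (L): throw ball1 h=5 -> lands@5:R; in-air after throw: [b1@5:R]
Beat 1 (R): throw ball2 h=5 -> lands@6:L; in-air after throw: [b1@5:R b2@6:L]
Beat 2 (L): throw ball3 h=6 -> lands@8:L; in-air after throw: [b1@5:R b2@6:L b3@8:L]
Beat 3 (R): throw ball4 h=1 -> lands@4:L; in-air after throw: [b4@4:L b1@5:R b2@6:L b3@8:L]
Beat 4 (L): throw ball4 h=3 -> lands@7:R; in-air after throw: [b1@5:R b2@6:L b4@7:R b3@8:L]
Beat 5 (R): throw ball1 h=5 -> lands@10:L; in-air after throw: [b2@6:L b4@7:R b3@8:L b1@10:L]
Beat 6 (L): throw ball2 h=5 -> lands@11:R; in-air after throw: [b4@7:R b3@8:L b1@10:L b2@11:R]
Beat 7 (R): throw ball4 h=6 -> lands@13:R; in-air after throw: [b3@8:L b1@10:L b2@11:R b4@13:R]
Beat 8 (L): throw ball3 h=1 -> lands@9:R; in-air after throw: [b3@9:R b1@10:L b2@11:R b4@13:R]
Beat 9 (R): throw ball3 h=3 -> lands@12:L; in-air after throw: [b1@10:L b2@11:R b3@12:L b4@13:R]
Beat 10 (L): throw ball1 h=5 -> lands@15:R; in-air after throw: [b2@11:R b3@12:L b4@13:R b1@15:R]
Beat 11 (R): throw ball2 h=5 -> lands@16:L; in-air after throw: [b3@12:L b4@13:R b1@15:R b2@16:L]
Ball 2: thrown@1 h=5 -> first land @6; rethrown@6 h=5 -> second land @11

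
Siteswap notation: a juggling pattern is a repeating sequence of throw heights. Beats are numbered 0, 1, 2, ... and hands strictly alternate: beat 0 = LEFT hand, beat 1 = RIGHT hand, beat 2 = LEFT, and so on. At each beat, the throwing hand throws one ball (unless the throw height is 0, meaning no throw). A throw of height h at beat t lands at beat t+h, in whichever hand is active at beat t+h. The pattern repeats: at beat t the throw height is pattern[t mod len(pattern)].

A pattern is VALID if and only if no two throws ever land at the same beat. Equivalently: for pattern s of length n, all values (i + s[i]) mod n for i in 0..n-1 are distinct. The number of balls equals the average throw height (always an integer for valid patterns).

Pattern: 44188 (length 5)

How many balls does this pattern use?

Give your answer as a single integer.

Answer: 5

Derivation:
Pattern = [4, 4, 1, 8, 8], length n = 5
  position 0: throw height = 4, running sum = 4
  position 1: throw height = 4, running sum = 8
  position 2: throw height = 1, running sum = 9
  position 3: throw height = 8, running sum = 17
  position 4: throw height = 8, running sum = 25
Total sum = 25; balls = sum / n = 25 / 5 = 5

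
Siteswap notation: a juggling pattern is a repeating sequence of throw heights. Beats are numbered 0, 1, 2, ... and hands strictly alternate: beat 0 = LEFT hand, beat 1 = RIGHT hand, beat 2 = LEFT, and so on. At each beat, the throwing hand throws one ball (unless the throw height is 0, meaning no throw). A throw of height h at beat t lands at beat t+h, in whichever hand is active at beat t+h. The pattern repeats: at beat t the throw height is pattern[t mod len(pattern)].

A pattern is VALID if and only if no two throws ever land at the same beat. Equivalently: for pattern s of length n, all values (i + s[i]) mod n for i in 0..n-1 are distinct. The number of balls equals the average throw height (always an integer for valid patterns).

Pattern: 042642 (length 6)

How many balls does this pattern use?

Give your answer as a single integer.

Answer: 3

Derivation:
Pattern = [0, 4, 2, 6, 4, 2], length n = 6
  position 0: throw height = 0, running sum = 0
  position 1: throw height = 4, running sum = 4
  position 2: throw height = 2, running sum = 6
  position 3: throw height = 6, running sum = 12
  position 4: throw height = 4, running sum = 16
  position 5: throw height = 2, running sum = 18
Total sum = 18; balls = sum / n = 18 / 6 = 3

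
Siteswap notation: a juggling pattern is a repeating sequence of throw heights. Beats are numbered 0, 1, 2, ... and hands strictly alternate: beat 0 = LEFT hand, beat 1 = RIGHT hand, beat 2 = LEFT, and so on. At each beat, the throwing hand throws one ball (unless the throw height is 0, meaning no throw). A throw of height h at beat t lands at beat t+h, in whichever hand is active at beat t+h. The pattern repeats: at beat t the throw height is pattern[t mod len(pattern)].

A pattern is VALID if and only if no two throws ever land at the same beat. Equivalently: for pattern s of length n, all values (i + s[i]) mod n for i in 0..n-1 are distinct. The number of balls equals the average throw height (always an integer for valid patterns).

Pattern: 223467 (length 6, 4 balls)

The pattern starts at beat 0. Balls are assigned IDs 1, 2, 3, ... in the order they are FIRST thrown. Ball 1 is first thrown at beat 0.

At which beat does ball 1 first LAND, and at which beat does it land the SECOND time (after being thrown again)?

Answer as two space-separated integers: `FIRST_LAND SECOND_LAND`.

Answer: 2 5

Derivation:
Beat 0 (L): throw ball1 h=2 -> lands@2:L; in-air after throw: [b1@2:L]
Beat 1 (R): throw ball2 h=2 -> lands@3:R; in-air after throw: [b1@2:L b2@3:R]
Beat 2 (L): throw ball1 h=3 -> lands@5:R; in-air after throw: [b2@3:R b1@5:R]
Beat 3 (R): throw ball2 h=4 -> lands@7:R; in-air after throw: [b1@5:R b2@7:R]
Beat 4 (L): throw ball3 h=6 -> lands@10:L; in-air after throw: [b1@5:R b2@7:R b3@10:L]
Beat 5 (R): throw ball1 h=7 -> lands@12:L; in-air after throw: [b2@7:R b3@10:L b1@12:L]
Ball 1: thrown@0 h=2 -> first land @2; rethrown@2 h=3 -> second land @5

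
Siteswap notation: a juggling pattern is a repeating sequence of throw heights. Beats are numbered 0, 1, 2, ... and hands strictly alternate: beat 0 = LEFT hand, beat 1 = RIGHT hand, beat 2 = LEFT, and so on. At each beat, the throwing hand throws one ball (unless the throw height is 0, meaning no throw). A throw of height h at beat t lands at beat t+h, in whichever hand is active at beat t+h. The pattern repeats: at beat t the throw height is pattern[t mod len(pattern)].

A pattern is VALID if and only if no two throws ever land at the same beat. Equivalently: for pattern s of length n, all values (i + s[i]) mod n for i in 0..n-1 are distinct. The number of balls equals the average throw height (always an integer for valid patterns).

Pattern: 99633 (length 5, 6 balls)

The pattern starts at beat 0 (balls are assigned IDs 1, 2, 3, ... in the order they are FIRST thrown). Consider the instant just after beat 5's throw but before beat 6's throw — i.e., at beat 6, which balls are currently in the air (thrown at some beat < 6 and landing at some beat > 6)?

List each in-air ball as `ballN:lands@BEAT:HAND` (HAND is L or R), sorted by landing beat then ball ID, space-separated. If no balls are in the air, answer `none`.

Answer: ball5:lands@7:R ball3:lands@8:L ball1:lands@9:R ball2:lands@10:L ball6:lands@14:L

Derivation:
Beat 0 (L): throw ball1 h=9 -> lands@9:R; in-air after throw: [b1@9:R]
Beat 1 (R): throw ball2 h=9 -> lands@10:L; in-air after throw: [b1@9:R b2@10:L]
Beat 2 (L): throw ball3 h=6 -> lands@8:L; in-air after throw: [b3@8:L b1@9:R b2@10:L]
Beat 3 (R): throw ball4 h=3 -> lands@6:L; in-air after throw: [b4@6:L b3@8:L b1@9:R b2@10:L]
Beat 4 (L): throw ball5 h=3 -> lands@7:R; in-air after throw: [b4@6:L b5@7:R b3@8:L b1@9:R b2@10:L]
Beat 5 (R): throw ball6 h=9 -> lands@14:L; in-air after throw: [b4@6:L b5@7:R b3@8:L b1@9:R b2@10:L b6@14:L]
Beat 6 (L): throw ball4 h=9 -> lands@15:R; in-air after throw: [b5@7:R b3@8:L b1@9:R b2@10:L b6@14:L b4@15:R]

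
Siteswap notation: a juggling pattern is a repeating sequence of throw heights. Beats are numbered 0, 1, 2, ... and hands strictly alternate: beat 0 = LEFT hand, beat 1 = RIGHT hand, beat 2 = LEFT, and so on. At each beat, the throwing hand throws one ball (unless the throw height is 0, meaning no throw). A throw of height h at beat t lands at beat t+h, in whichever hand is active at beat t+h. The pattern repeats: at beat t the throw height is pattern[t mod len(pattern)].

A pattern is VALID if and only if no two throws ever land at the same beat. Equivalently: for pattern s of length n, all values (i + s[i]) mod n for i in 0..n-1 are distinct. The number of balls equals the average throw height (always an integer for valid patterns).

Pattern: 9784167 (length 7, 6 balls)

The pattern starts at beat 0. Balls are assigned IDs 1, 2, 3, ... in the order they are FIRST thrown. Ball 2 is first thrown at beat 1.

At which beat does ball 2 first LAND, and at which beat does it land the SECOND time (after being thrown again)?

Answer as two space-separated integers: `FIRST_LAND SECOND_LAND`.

Beat 0 (L): throw ball1 h=9 -> lands@9:R; in-air after throw: [b1@9:R]
Beat 1 (R): throw ball2 h=7 -> lands@8:L; in-air after throw: [b2@8:L b1@9:R]
Beat 2 (L): throw ball3 h=8 -> lands@10:L; in-air after throw: [b2@8:L b1@9:R b3@10:L]
Beat 3 (R): throw ball4 h=4 -> lands@7:R; in-air after throw: [b4@7:R b2@8:L b1@9:R b3@10:L]
Beat 4 (L): throw ball5 h=1 -> lands@5:R; in-air after throw: [b5@5:R b4@7:R b2@8:L b1@9:R b3@10:L]
Beat 5 (R): throw ball5 h=6 -> lands@11:R; in-air after throw: [b4@7:R b2@8:L b1@9:R b3@10:L b5@11:R]
Beat 6 (L): throw ball6 h=7 -> lands@13:R; in-air after throw: [b4@7:R b2@8:L b1@9:R b3@10:L b5@11:R b6@13:R]
Beat 7 (R): throw ball4 h=9 -> lands@16:L; in-air after throw: [b2@8:L b1@9:R b3@10:L b5@11:R b6@13:R b4@16:L]
Beat 8 (L): throw ball2 h=7 -> lands@15:R; in-air after throw: [b1@9:R b3@10:L b5@11:R b6@13:R b2@15:R b4@16:L]
Beat 9 (R): throw ball1 h=8 -> lands@17:R; in-air after throw: [b3@10:L b5@11:R b6@13:R b2@15:R b4@16:L b1@17:R]
Beat 10 (L): throw ball3 h=4 -> lands@14:L; in-air after throw: [b5@11:R b6@13:R b3@14:L b2@15:R b4@16:L b1@17:R]
Beat 11 (R): throw ball5 h=1 -> lands@12:L; in-air after throw: [b5@12:L b6@13:R b3@14:L b2@15:R b4@16:L b1@17:R]
Beat 12 (L): throw ball5 h=6 -> lands@18:L; in-air after throw: [b6@13:R b3@14:L b2@15:R b4@16:L b1@17:R b5@18:L]
Beat 13 (R): throw ball6 h=7 -> lands@20:L; in-air after throw: [b3@14:L b2@15:R b4@16:L b1@17:R b5@18:L b6@20:L]
Beat 14 (L): throw ball3 h=9 -> lands@23:R; in-air after throw: [b2@15:R b4@16:L b1@17:R b5@18:L b6@20:L b3@23:R]
Beat 15 (R): throw ball2 h=7 -> lands@22:L; in-air after throw: [b4@16:L b1@17:R b5@18:L b6@20:L b2@22:L b3@23:R]
Ball 2: thrown@1 h=7 -> first land @8; rethrown@8 h=7 -> second land @15

Answer: 8 15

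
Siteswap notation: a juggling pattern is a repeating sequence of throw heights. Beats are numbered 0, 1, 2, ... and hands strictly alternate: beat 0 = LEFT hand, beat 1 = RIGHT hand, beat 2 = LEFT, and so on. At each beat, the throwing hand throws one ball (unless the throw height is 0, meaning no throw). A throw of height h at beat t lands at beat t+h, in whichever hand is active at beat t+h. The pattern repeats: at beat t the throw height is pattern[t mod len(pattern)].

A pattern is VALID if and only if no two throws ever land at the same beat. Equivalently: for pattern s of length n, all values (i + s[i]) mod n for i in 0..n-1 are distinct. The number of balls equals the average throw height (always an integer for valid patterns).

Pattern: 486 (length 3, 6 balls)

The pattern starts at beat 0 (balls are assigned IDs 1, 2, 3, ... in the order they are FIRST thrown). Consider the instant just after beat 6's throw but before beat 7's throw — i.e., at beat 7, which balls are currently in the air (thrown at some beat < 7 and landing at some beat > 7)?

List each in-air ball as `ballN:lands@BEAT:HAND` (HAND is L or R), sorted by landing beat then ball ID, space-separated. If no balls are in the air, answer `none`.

Beat 0 (L): throw ball1 h=4 -> lands@4:L; in-air after throw: [b1@4:L]
Beat 1 (R): throw ball2 h=8 -> lands@9:R; in-air after throw: [b1@4:L b2@9:R]
Beat 2 (L): throw ball3 h=6 -> lands@8:L; in-air after throw: [b1@4:L b3@8:L b2@9:R]
Beat 3 (R): throw ball4 h=4 -> lands@7:R; in-air after throw: [b1@4:L b4@7:R b3@8:L b2@9:R]
Beat 4 (L): throw ball1 h=8 -> lands@12:L; in-air after throw: [b4@7:R b3@8:L b2@9:R b1@12:L]
Beat 5 (R): throw ball5 h=6 -> lands@11:R; in-air after throw: [b4@7:R b3@8:L b2@9:R b5@11:R b1@12:L]
Beat 6 (L): throw ball6 h=4 -> lands@10:L; in-air after throw: [b4@7:R b3@8:L b2@9:R b6@10:L b5@11:R b1@12:L]
Beat 7 (R): throw ball4 h=8 -> lands@15:R; in-air after throw: [b3@8:L b2@9:R b6@10:L b5@11:R b1@12:L b4@15:R]

Answer: ball3:lands@8:L ball2:lands@9:R ball6:lands@10:L ball5:lands@11:R ball1:lands@12:L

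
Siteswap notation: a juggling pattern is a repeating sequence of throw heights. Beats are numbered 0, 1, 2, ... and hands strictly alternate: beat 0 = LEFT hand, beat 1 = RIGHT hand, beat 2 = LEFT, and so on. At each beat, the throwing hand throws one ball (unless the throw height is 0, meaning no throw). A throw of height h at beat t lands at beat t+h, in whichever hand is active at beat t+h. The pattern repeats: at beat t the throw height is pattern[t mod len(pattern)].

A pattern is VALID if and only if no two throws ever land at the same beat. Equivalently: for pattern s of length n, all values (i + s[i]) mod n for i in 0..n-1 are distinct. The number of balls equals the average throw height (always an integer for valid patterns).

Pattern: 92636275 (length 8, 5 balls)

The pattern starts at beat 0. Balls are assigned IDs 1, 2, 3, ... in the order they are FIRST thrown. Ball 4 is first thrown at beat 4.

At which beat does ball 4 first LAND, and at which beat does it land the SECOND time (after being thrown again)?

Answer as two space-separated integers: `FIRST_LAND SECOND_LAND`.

Answer: 10 16

Derivation:
Beat 0 (L): throw ball1 h=9 -> lands@9:R; in-air after throw: [b1@9:R]
Beat 1 (R): throw ball2 h=2 -> lands@3:R; in-air after throw: [b2@3:R b1@9:R]
Beat 2 (L): throw ball3 h=6 -> lands@8:L; in-air after throw: [b2@3:R b3@8:L b1@9:R]
Beat 3 (R): throw ball2 h=3 -> lands@6:L; in-air after throw: [b2@6:L b3@8:L b1@9:R]
Beat 4 (L): throw ball4 h=6 -> lands@10:L; in-air after throw: [b2@6:L b3@8:L b1@9:R b4@10:L]
Beat 5 (R): throw ball5 h=2 -> lands@7:R; in-air after throw: [b2@6:L b5@7:R b3@8:L b1@9:R b4@10:L]
Beat 6 (L): throw ball2 h=7 -> lands@13:R; in-air after throw: [b5@7:R b3@8:L b1@9:R b4@10:L b2@13:R]
Beat 7 (R): throw ball5 h=5 -> lands@12:L; in-air after throw: [b3@8:L b1@9:R b4@10:L b5@12:L b2@13:R]
Beat 8 (L): throw ball3 h=9 -> lands@17:R; in-air after throw: [b1@9:R b4@10:L b5@12:L b2@13:R b3@17:R]
Beat 9 (R): throw ball1 h=2 -> lands@11:R; in-air after throw: [b4@10:L b1@11:R b5@12:L b2@13:R b3@17:R]
Beat 10 (L): throw ball4 h=6 -> lands@16:L; in-air after throw: [b1@11:R b5@12:L b2@13:R b4@16:L b3@17:R]
Beat 11 (R): throw ball1 h=3 -> lands@14:L; in-air after throw: [b5@12:L b2@13:R b1@14:L b4@16:L b3@17:R]
Beat 12 (L): throw ball5 h=6 -> lands@18:L; in-air after throw: [b2@13:R b1@14:L b4@16:L b3@17:R b5@18:L]
Beat 13 (R): throw ball2 h=2 -> lands@15:R; in-air after throw: [b1@14:L b2@15:R b4@16:L b3@17:R b5@18:L]
Beat 14 (L): throw ball1 h=7 -> lands@21:R; in-air after throw: [b2@15:R b4@16:L b3@17:R b5@18:L b1@21:R]
Beat 15 (R): throw ball2 h=5 -> lands@20:L; in-air after throw: [b4@16:L b3@17:R b5@18:L b2@20:L b1@21:R]
Beat 16 (L): throw ball4 h=9 -> lands@25:R; in-air after throw: [b3@17:R b5@18:L b2@20:L b1@21:R b4@25:R]
Ball 4: thrown@4 h=6 -> first land @10; rethrown@10 h=6 -> second land @16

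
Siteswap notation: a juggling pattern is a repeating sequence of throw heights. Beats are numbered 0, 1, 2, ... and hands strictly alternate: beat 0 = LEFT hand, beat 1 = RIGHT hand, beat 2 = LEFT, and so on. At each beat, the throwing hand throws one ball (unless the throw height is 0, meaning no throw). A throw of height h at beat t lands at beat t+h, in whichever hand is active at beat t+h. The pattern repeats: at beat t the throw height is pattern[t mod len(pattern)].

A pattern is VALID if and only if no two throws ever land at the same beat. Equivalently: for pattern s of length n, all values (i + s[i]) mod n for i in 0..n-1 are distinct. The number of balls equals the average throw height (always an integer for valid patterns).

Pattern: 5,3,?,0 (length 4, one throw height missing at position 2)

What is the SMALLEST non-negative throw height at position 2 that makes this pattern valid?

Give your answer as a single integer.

i=0: (0 + 5) mod 4 = 1
i=1: (1 + 3) mod 4 = 0
i=2: s[i]=? (unknown)
i=3: (3 + 0) mod 4 = 3
Known residues: [0, 1, 3]; need a permutation of 0..3, so missing residue r = 2
Need (2 + s) mod 4 = 2; smallest s = (2 - 2) mod 4 = 0

Answer: 0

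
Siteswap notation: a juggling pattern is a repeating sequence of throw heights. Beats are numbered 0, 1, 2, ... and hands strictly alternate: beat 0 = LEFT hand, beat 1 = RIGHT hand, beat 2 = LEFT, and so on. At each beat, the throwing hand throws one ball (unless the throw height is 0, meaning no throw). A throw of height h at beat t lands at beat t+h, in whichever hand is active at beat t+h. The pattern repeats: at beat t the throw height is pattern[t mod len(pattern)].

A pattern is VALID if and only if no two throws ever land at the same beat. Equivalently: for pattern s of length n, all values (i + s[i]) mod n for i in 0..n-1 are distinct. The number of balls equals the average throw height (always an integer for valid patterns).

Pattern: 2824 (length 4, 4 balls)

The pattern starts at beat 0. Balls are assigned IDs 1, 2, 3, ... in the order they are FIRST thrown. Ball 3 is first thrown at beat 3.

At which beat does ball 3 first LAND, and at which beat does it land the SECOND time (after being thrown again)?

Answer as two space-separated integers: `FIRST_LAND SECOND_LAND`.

Beat 0 (L): throw ball1 h=2 -> lands@2:L; in-air after throw: [b1@2:L]
Beat 1 (R): throw ball2 h=8 -> lands@9:R; in-air after throw: [b1@2:L b2@9:R]
Beat 2 (L): throw ball1 h=2 -> lands@4:L; in-air after throw: [b1@4:L b2@9:R]
Beat 3 (R): throw ball3 h=4 -> lands@7:R; in-air after throw: [b1@4:L b3@7:R b2@9:R]
Beat 4 (L): throw ball1 h=2 -> lands@6:L; in-air after throw: [b1@6:L b3@7:R b2@9:R]
Beat 5 (R): throw ball4 h=8 -> lands@13:R; in-air after throw: [b1@6:L b3@7:R b2@9:R b4@13:R]
Beat 6 (L): throw ball1 h=2 -> lands@8:L; in-air after throw: [b3@7:R b1@8:L b2@9:R b4@13:R]
Beat 7 (R): throw ball3 h=4 -> lands@11:R; in-air after throw: [b1@8:L b2@9:R b3@11:R b4@13:R]
Beat 8 (L): throw ball1 h=2 -> lands@10:L; in-air after throw: [b2@9:R b1@10:L b3@11:R b4@13:R]
Beat 9 (R): throw ball2 h=8 -> lands@17:R; in-air after throw: [b1@10:L b3@11:R b4@13:R b2@17:R]
Beat 10 (L): throw ball1 h=2 -> lands@12:L; in-air after throw: [b3@11:R b1@12:L b4@13:R b2@17:R]
Beat 11 (R): throw ball3 h=4 -> lands@15:R; in-air after throw: [b1@12:L b4@13:R b3@15:R b2@17:R]
Ball 3: thrown@3 h=4 -> first land @7; rethrown@7 h=4 -> second land @11

Answer: 7 11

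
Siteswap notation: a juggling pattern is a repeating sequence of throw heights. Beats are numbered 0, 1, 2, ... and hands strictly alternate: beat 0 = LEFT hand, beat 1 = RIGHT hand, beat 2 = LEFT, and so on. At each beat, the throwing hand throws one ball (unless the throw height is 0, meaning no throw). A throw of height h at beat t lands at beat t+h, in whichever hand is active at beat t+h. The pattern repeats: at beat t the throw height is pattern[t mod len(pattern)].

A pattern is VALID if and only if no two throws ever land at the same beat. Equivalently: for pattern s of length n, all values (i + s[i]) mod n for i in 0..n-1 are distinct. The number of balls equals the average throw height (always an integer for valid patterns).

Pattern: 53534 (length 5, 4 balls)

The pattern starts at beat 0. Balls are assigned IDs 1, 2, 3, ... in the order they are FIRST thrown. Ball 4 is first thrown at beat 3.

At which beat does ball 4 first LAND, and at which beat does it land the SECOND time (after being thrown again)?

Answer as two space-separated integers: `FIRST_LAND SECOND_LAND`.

Answer: 6 9

Derivation:
Beat 0 (L): throw ball1 h=5 -> lands@5:R; in-air after throw: [b1@5:R]
Beat 1 (R): throw ball2 h=3 -> lands@4:L; in-air after throw: [b2@4:L b1@5:R]
Beat 2 (L): throw ball3 h=5 -> lands@7:R; in-air after throw: [b2@4:L b1@5:R b3@7:R]
Beat 3 (R): throw ball4 h=3 -> lands@6:L; in-air after throw: [b2@4:L b1@5:R b4@6:L b3@7:R]
Beat 4 (L): throw ball2 h=4 -> lands@8:L; in-air after throw: [b1@5:R b4@6:L b3@7:R b2@8:L]
Beat 5 (R): throw ball1 h=5 -> lands@10:L; in-air after throw: [b4@6:L b3@7:R b2@8:L b1@10:L]
Beat 6 (L): throw ball4 h=3 -> lands@9:R; in-air after throw: [b3@7:R b2@8:L b4@9:R b1@10:L]
Beat 7 (R): throw ball3 h=5 -> lands@12:L; in-air after throw: [b2@8:L b4@9:R b1@10:L b3@12:L]
Beat 8 (L): throw ball2 h=3 -> lands@11:R; in-air after throw: [b4@9:R b1@10:L b2@11:R b3@12:L]
Beat 9 (R): throw ball4 h=4 -> lands@13:R; in-air after throw: [b1@10:L b2@11:R b3@12:L b4@13:R]
Ball 4: thrown@3 h=3 -> first land @6; rethrown@6 h=3 -> second land @9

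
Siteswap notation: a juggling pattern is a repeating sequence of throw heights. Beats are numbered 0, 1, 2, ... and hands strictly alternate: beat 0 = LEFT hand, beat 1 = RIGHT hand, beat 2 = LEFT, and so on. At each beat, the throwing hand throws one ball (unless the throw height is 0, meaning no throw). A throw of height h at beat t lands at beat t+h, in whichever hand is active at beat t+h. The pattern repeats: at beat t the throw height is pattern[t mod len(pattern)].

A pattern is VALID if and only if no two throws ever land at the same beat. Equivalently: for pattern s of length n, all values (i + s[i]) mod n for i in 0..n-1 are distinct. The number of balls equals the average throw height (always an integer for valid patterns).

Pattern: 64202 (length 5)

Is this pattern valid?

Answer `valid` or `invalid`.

Answer: invalid

Derivation:
i=0: (i + s[i]) mod n = (0 + 6) mod 5 = 1
i=1: (i + s[i]) mod n = (1 + 4) mod 5 = 0
i=2: (i + s[i]) mod n = (2 + 2) mod 5 = 4
i=3: (i + s[i]) mod n = (3 + 0) mod 5 = 3
i=4: (i + s[i]) mod n = (4 + 2) mod 5 = 1
Residues: [1, 0, 4, 3, 1], distinct: False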